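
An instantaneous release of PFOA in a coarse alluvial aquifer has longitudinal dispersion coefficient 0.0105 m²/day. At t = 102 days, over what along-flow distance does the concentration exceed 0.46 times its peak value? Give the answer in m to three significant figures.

3.65 m

The plume is Gaussian with σ = √(2Dt) = √(2 × 0.0105 × 102) = 1.464 m.
C/C_peak = exp(−Δx²/(2σ²)) = 0.46 ⇒ Δx = σ·√(−2 ln 0.46) = 1.464 × 1.246 = 1.824 m.
Width = 2Δx = 3.65 m.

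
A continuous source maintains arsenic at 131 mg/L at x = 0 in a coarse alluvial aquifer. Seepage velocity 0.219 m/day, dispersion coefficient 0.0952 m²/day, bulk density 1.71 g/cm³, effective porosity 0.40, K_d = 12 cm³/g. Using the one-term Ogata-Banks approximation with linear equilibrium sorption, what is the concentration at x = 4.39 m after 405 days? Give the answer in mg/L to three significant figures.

Retardation factor R = 1 + ρ_b·K_d/n = 1 + 1.71 × 12/0.40 = 52.30.
Sorption retards both mechanisms: v_R = v/R = 0.004187 m/day, D_R = D/R = 0.001820 m²/day.
v_R·t = 0.004187 × 405 = 1.695735 m; 2√(D_R t) = 1.717 m; argument = (4.39 − 1.695735)/1.717 = 1.569.
C = C₀ × ½·erfc(1.569) = 131 × 0.01325 = 1.74 mg/L.

1.74 mg/L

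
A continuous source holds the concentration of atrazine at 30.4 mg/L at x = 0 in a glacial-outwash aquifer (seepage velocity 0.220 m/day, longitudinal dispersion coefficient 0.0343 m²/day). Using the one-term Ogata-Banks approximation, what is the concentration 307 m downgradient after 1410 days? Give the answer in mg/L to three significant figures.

19.1 mg/L

For a continuous step input, C/C₀ ≈ ½·erfc((x−vt)/(2√(Dt))).
vt = 0.220 × 1410 = 310.2 m and 2√(Dt) = 2√(0.0343 × 1410) = 13.91 m.
Argument (x−vt)/(2√(Dt)) = (307 − 310.2)/13.91 = -0.2301; ½·erfc(-0.2301) = 0.6276.
C = 30.4 × 0.6276 = 19.1 mg/L.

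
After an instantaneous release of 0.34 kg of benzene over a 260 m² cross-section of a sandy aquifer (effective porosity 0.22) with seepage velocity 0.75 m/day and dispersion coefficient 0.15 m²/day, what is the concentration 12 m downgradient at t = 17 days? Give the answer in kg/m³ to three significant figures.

For an instantaneous plane source, C(x,t) = M/(n_e·A·√(4πDt)) · exp(−(x−vt)²/(4Dt)), with n_e·A the pore (flow) area.
Plume center vt = 0.75 × 17 = 12.75 m, so the well at 12 m is 0.75 m upgradient of the peak.
√(4πDt) = 5.661 m, giving peak height M/(n_e·A·√(4πDt)) = 0.34/(0.22 × 260 × 5.661) = 0.001050 kg/m³.
(x−vt)²/(4Dt) = (-0.75)²/(4 × 0.15 × 17) = 0.05515; exp(−0.05515) = 0.9463.
C = 0.001050 × 0.9463 = 0.000994 kg/m³.

0.000994 kg/m³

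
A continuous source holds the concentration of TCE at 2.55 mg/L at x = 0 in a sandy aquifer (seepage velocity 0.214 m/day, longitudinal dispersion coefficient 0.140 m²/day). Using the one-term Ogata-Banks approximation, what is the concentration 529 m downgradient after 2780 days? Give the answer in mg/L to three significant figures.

For a continuous step input, C/C₀ ≈ ½·erfc((x−vt)/(2√(Dt))).
vt = 0.214 × 2780 = 594.92 m and 2√(Dt) = 2√(0.140 × 2780) = 39.46 m.
Argument (x−vt)/(2√(Dt)) = (529 − 594.92)/39.46 = -1.671; ½·erfc(-1.671) = 0.9909.
C = 2.55 × 0.9909 = 2.53 mg/L.

2.53 mg/L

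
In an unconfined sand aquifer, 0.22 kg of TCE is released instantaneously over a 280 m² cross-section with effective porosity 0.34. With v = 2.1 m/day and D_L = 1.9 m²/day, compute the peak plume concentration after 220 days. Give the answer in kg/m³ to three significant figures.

3.19e-05 kg/m³

The peak of an instantaneous 1D plume sits at x = vt; there the Gaussian factor is 1 and C_max = M/(n_e·A·√(4πDt)), where n_e·A is the pore area the mass is dissolved in.
√(4πDt) = √(4π × 1.9 × 220) = 72.48 m, so C_max = 0.22/(0.34 × 280 × 72.48) = 3.19e-05 kg/m³.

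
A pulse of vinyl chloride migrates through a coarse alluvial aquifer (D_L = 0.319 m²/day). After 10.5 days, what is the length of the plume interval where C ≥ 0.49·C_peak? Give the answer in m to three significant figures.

The plume is Gaussian with σ = √(2Dt) = √(2 × 0.319 × 10.5) = 2.588 m.
C/C_peak = exp(−Δx²/(2σ²)) = 0.49 ⇒ Δx = σ·√(−2 ln 0.49) = 2.588 × 1.194 = 3.090 m.
Width = 2Δx = 6.18 m.

6.18 m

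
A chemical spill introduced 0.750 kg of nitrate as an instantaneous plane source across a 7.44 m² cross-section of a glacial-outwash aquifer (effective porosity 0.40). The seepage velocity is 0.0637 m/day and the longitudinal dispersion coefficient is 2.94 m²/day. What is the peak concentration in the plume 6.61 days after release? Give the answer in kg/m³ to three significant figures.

0.0161 kg/m³

The peak of an instantaneous 1D plume sits at x = vt; there the Gaussian factor is 1 and C_max = M/(n_e·A·√(4πDt)), where n_e·A is the pore area the mass is dissolved in.
√(4πDt) = √(4π × 2.94 × 6.61) = 15.63 m, so C_max = 0.750/(0.40 × 7.44 × 15.63) = 0.0161 kg/m³.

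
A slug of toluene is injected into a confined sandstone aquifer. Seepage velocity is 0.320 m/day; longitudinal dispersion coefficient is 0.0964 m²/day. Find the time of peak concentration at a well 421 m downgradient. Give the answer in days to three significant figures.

For the 1D instantaneous-source solution, setting ∂C/∂t = 0 at fixed x gives v²t² + 2Dt − x² = 0, so t = (√(D² + v²x²) − D)/v².
√(D² + v²x²) = √(0.0964² + 0.320² × 421²) = 134.7; v² = 0.1024.
t = (134.7 − 0.0964)/0.1024 = 1310 days (vs. the pure-advection estimate x/v = 1320 d).

1310 days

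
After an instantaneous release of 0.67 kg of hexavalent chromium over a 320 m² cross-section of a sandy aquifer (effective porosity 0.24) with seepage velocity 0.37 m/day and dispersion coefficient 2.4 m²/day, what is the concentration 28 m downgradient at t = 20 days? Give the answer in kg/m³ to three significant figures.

3.90e-05 kg/m³

For an instantaneous plane source, C(x,t) = M/(n_e·A·√(4πDt)) · exp(−(x−vt)²/(4Dt)), with n_e·A the pore (flow) area.
Plume center vt = 0.37 × 20 = 7.4 m, so the well at 28 m is 20.6 m downgradient of the peak.
√(4πDt) = 24.56 m, giving peak height M/(n_e·A·√(4πDt)) = 0.67/(0.24 × 320 × 24.56) = 0.0003552 kg/m³.
(x−vt)²/(4Dt) = (20.6)²/(4 × 2.4 × 20) = 2.210; exp(−2.210) = 0.1097.
C = 0.0003552 × 0.1097 = 3.90e-05 kg/m³.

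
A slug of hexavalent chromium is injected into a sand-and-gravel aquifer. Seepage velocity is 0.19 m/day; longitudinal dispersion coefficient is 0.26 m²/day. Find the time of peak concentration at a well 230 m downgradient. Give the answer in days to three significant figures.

For the 1D instantaneous-source solution, setting ∂C/∂t = 0 at fixed x gives v²t² + 2Dt − x² = 0, so t = (√(D² + v²x²) − D)/v².
√(D² + v²x²) = √(0.26² + 0.19² × 230²) = 43.70; v² = 0.0361.
t = (43.70 − 0.26)/0.0361 = 1200 days (vs. the pure-advection estimate x/v = 1210 d).

1200 days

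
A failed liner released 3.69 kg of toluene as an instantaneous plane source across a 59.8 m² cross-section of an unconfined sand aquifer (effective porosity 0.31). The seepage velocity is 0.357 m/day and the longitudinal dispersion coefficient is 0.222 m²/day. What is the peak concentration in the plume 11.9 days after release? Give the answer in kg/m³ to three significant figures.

0.0345 kg/m³

The peak of an instantaneous 1D plume sits at x = vt; there the Gaussian factor is 1 and C_max = M/(n_e·A·√(4πDt)), where n_e·A is the pore area the mass is dissolved in.
√(4πDt) = √(4π × 0.222 × 11.9) = 5.762 m, so C_max = 3.69/(0.31 × 59.8 × 5.762) = 0.0345 kg/m³.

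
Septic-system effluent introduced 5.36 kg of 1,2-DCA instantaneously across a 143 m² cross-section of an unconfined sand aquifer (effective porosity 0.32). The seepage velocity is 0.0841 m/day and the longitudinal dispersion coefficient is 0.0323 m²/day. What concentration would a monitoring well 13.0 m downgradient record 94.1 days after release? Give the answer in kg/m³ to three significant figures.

For an instantaneous plane source, C(x,t) = M/(n_e·A·√(4πDt)) · exp(−(x−vt)²/(4Dt)), with n_e·A the pore (flow) area.
Plume center vt = 0.0841 × 94.1 = 7.91381 m, so the well at 13.0 m is 5.08619 m downgradient of the peak.
√(4πDt) = 6.180 m, giving peak height M/(n_e·A·√(4πDt)) = 5.36/(0.32 × 143 × 6.180) = 0.01895 kg/m³.
(x−vt)²/(4Dt) = (5.08619)²/(4 × 0.0323 × 94.1) = 2.128; exp(−2.128) = 0.1191.
C = 0.01895 × 0.1191 = 0.00226 kg/m³.

0.00226 kg/m³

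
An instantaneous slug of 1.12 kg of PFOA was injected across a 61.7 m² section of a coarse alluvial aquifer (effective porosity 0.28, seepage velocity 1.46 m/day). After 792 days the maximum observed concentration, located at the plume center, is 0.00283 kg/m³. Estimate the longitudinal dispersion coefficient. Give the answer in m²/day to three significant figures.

At the plume center C_max = M/(n_e·A·√(4πDt)), so D = M²/(4πt·(n_e·A·C_max)²).
n_e·A·C_max = 0.28 × 61.7 × 0.00283 = 0.04889 kg/m.
D = 1.12²/(4π × 792 × 0.04889²) = 0.0527 m²/day.

0.0527 m²/day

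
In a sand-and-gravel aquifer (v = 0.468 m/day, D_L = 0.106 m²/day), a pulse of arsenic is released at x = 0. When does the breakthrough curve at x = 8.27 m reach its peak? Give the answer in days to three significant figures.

For the 1D instantaneous-source solution, setting ∂C/∂t = 0 at fixed x gives v²t² + 2Dt − x² = 0, so t = (√(D² + v²x²) − D)/v².
√(D² + v²x²) = √(0.106² + 0.468² × 8.27²) = 3.872; v² = 0.219024.
t = (3.872 − 0.106)/0.219024 = 17.2 days (vs. the pure-advection estimate x/v = 17.7 d).

17.2 days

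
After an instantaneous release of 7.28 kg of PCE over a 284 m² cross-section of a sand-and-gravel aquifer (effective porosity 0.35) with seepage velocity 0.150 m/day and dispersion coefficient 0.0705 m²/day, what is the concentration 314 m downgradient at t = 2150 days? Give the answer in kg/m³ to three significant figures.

0.00149 kg/m³

For an instantaneous plane source, C(x,t) = M/(n_e·A·√(4πDt)) · exp(−(x−vt)²/(4Dt)), with n_e·A the pore (flow) area.
Plume center vt = 0.150 × 2150 = 322.5 m, so the well at 314 m is 8.5 m upgradient of the peak.
√(4πDt) = 43.64 m, giving peak height M/(n_e·A·√(4πDt)) = 7.28/(0.35 × 284 × 43.64) = 0.001678 kg/m³.
(x−vt)²/(4Dt) = (-8.5)²/(4 × 0.0705 × 2150) = 0.1192; exp(−0.1192) = 0.8876.
C = 0.001678 × 0.8876 = 0.00149 kg/m³.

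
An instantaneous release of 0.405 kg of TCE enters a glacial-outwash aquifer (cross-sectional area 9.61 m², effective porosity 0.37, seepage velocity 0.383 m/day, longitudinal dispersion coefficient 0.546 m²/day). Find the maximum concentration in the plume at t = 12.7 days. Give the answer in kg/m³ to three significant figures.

0.0122 kg/m³

The peak of an instantaneous 1D plume sits at x = vt; there the Gaussian factor is 1 and C_max = M/(n_e·A·√(4πDt)), where n_e·A is the pore area the mass is dissolved in.
√(4πDt) = √(4π × 0.546 × 12.7) = 9.335 m, so C_max = 0.405/(0.37 × 9.61 × 9.335) = 0.0122 kg/m³.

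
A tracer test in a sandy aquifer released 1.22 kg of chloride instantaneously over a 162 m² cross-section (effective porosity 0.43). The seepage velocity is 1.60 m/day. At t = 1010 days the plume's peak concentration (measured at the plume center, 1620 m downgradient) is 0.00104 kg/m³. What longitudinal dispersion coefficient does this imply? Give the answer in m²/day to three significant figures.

At the plume center C_max = M/(n_e·A·√(4πDt)), so D = M²/(4πt·(n_e·A·C_max)²).
n_e·A·C_max = 0.43 × 162 × 0.00104 = 0.07245 kg/m.
D = 1.22²/(4π × 1010 × 0.07245²) = 0.0223 m²/day.

0.0223 m²/day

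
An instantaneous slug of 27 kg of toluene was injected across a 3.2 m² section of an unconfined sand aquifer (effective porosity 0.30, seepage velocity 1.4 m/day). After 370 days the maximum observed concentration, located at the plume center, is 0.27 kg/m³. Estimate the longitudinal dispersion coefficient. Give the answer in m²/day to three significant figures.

At the plume center C_max = M/(n_e·A·√(4πDt)), so D = M²/(4πt·(n_e·A·C_max)²).
n_e·A·C_max = 0.30 × 3.2 × 0.27 = 0.2592 kg/m.
D = 27²/(4π × 370 × 0.2592²) = 2.33 m²/day.

2.33 m²/day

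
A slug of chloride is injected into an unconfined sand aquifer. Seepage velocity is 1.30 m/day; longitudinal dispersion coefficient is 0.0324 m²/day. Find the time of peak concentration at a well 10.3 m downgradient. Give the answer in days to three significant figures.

For the 1D instantaneous-source solution, setting ∂C/∂t = 0 at fixed x gives v²t² + 2Dt − x² = 0, so t = (√(D² + v²x²) − D)/v².
√(D² + v²x²) = √(0.0324² + 1.30² × 10.3²) = 13.39; v² = 1.69.
t = (13.39 − 0.0324)/1.69 = 7.90 days (vs. the pure-advection estimate x/v = 7.92 d).

7.90 days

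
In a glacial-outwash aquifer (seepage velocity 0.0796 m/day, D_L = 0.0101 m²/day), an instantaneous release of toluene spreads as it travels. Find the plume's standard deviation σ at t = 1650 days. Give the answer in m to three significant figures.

5.77 m

Dispersive spreading gives a Gaussian with σ² = 2Dt; advection only shifts the center.
σ = √(2 × 0.0101 × 1650) = 5.77 m.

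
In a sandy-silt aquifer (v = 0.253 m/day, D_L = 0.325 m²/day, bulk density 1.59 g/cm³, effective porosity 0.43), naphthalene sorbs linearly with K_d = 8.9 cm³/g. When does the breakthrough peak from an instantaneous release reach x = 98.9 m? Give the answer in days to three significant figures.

13100 days

Retardation factor R = 1 + ρ_b·K_d/n = 1 + 1.59 × 8.9/0.43 = 33.91.
Sorption retards both mechanisms: v_R = v/R = 0.007461 m/day, D_R = D/R = 0.009584 m²/day.
Peak time from v_R²t² + 2D_R t − x² = 0: t = (√(D_R² + v_R²x²) − D_R)/v_R².
√(D_R² + v_R²x²) = √(0.009584² + 0.007461² × 98.9²) = 0.7380; v_R² = 5.567e-05.
t = (0.7380 − 0.009584)/5.567e-05 = 13100 days.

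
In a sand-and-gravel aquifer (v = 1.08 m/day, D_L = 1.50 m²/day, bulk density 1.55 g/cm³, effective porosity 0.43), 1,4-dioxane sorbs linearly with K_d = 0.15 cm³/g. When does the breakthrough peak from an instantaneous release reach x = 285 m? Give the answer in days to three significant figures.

Retardation factor R = 1 + ρ_b·K_d/n = 1 + 1.55 × 0.15/0.43 = 1.541.
Sorption retards both mechanisms: v_R = v/R = 0.7008 m/day, D_R = D/R = 0.9734 m²/day.
Peak time from v_R²t² + 2D_R t − x² = 0: t = (√(D_R² + v_R²x²) − D_R)/v_R².
√(D_R² + v_R²x²) = √(0.9734² + 0.7008² × 285²) = 199.7; v_R² = 0.4911.
t = (199.7 − 0.9734)/0.4911 = 405 days.

405 days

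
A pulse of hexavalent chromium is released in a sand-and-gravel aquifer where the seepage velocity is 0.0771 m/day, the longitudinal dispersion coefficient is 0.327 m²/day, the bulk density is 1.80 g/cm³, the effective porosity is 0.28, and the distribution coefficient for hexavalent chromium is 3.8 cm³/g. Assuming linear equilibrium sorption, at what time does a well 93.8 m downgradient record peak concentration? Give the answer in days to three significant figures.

Retardation factor R = 1 + ρ_b·K_d/n = 1 + 1.80 × 3.8/0.28 = 25.43.
Sorption retards both mechanisms: v_R = v/R = 0.003032 m/day, D_R = D/R = 0.01286 m²/day.
Peak time from v_R²t² + 2D_R t − x² = 0: t = (√(D_R² + v_R²x²) − D_R)/v_R².
√(D_R² + v_R²x²) = √(0.01286² + 0.003032² × 93.8²) = 0.2847; v_R² = 9.193e-06.
t = (0.2847 − 0.01286)/9.193e-06 = 29600 days.

29600 days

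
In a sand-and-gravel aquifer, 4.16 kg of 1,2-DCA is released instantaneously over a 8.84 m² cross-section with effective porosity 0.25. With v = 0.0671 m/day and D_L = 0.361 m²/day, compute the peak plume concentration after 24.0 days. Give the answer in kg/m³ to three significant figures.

The peak of an instantaneous 1D plume sits at x = vt; there the Gaussian factor is 1 and C_max = M/(n_e·A·√(4πDt)), where n_e·A is the pore area the mass is dissolved in.
√(4πDt) = √(4π × 0.361 × 24.0) = 10.43 m, so C_max = 4.16/(0.25 × 8.84 × 10.43) = 0.180 kg/m³.

0.180 kg/m³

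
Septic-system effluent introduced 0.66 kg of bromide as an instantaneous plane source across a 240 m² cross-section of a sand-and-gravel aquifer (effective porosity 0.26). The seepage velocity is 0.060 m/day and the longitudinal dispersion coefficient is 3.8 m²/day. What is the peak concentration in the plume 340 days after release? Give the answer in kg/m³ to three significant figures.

The peak of an instantaneous 1D plume sits at x = vt; there the Gaussian factor is 1 and C_max = M/(n_e·A·√(4πDt)), where n_e·A is the pore area the mass is dissolved in.
√(4πDt) = √(4π × 3.8 × 340) = 127.4 m, so C_max = 0.66/(0.26 × 240 × 127.4) = 8.30e-05 kg/m³.

8.30e-05 kg/m³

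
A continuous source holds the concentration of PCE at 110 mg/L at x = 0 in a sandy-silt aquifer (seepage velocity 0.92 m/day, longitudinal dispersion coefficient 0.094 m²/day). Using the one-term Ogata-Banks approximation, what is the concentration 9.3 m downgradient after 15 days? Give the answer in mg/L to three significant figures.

110 mg/L

For a continuous step input, C/C₀ ≈ ½·erfc((x−vt)/(2√(Dt))).
vt = 0.92 × 15 = 13.8 m and 2√(Dt) = 2√(0.094 × 15) = 2.375 m.
Argument (x−vt)/(2√(Dt)) = (9.3 − 13.8)/2.375 = -1.895; ½·erfc(-1.895) = 0.9963.
C = 110 × 0.9963 = 110 mg/L.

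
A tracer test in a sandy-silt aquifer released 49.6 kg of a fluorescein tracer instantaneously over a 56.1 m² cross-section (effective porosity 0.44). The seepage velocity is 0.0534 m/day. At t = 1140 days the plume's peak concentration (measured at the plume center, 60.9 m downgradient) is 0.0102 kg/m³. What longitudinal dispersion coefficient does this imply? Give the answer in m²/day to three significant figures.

2.71 m²/day

At the plume center C_max = M/(n_e·A·√(4πDt)), so D = M²/(4πt·(n_e·A·C_max)²).
n_e·A·C_max = 0.44 × 56.1 × 0.0102 = 0.2518 kg/m.
D = 49.6²/(4π × 1140 × 0.2518²) = 2.71 m²/day.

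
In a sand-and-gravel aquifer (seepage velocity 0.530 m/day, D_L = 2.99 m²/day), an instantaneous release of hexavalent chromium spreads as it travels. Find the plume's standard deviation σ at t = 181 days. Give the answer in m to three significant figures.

Dispersive spreading gives a Gaussian with σ² = 2Dt; advection only shifts the center.
σ = √(2 × 2.99 × 181) = 32.9 m.

32.9 m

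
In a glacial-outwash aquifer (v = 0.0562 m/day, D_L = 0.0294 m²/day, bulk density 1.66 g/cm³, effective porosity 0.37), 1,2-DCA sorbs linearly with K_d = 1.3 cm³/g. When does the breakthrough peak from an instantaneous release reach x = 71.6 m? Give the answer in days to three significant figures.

8640 days

Retardation factor R = 1 + ρ_b·K_d/n = 1 + 1.66 × 1.3/0.37 = 6.832.
Sorption retards both mechanisms: v_R = v/R = 0.008226 m/day, D_R = D/R = 0.004303 m²/day.
Peak time from v_R²t² + 2D_R t − x² = 0: t = (√(D_R² + v_R²x²) − D_R)/v_R².
√(D_R² + v_R²x²) = √(0.004303² + 0.008226² × 71.6²) = 0.5890; v_R² = 6.767e-05.
t = (0.5890 − 0.004303)/6.767e-05 = 8640 days.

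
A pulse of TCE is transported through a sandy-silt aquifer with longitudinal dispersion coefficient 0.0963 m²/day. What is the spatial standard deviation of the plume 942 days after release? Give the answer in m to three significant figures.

13.5 m

Dispersive spreading gives a Gaussian with σ² = 2Dt; advection only shifts the center.
σ = √(2 × 0.0963 × 942) = 13.5 m.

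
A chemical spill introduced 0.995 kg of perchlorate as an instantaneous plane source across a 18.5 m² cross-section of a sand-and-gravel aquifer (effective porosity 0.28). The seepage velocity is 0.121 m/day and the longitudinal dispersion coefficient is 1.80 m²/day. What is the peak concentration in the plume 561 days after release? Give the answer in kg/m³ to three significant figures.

0.00171 kg/m³

The peak of an instantaneous 1D plume sits at x = vt; there the Gaussian factor is 1 and C_max = M/(n_e·A·√(4πDt)), where n_e·A is the pore area the mass is dissolved in.
√(4πDt) = √(4π × 1.80 × 561) = 112.6 m, so C_max = 0.995/(0.28 × 18.5 × 112.6) = 0.00171 kg/m³.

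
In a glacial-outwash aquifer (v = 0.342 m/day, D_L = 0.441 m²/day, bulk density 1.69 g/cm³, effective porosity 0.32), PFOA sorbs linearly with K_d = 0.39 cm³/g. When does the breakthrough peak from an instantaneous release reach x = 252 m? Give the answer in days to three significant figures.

Retardation factor R = 1 + ρ_b·K_d/n = 1 + 1.69 × 0.39/0.32 = 3.060.
Sorption retards both mechanisms: v_R = v/R = 0.1118 m/day, D_R = D/R = 0.1441 m²/day.
Peak time from v_R²t² + 2D_R t − x² = 0: t = (√(D_R² + v_R²x²) − D_R)/v_R².
√(D_R² + v_R²x²) = √(0.1441² + 0.1118² × 252²) = 28.17; v_R² = 0.01250.
t = (28.17 − 0.1441)/0.01250 = 2240 days.

2240 days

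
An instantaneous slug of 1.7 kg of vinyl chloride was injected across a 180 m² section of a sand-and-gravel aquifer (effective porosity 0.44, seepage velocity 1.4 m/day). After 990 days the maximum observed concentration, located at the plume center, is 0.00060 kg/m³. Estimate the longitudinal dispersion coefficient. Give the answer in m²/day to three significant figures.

0.103 m²/day

At the plume center C_max = M/(n_e·A·√(4πDt)), so D = M²/(4πt·(n_e·A·C_max)²).
n_e·A·C_max = 0.44 × 180 × 0.00060 = 0.04752 kg/m.
D = 1.7²/(4π × 990 × 0.04752²) = 0.103 m²/day.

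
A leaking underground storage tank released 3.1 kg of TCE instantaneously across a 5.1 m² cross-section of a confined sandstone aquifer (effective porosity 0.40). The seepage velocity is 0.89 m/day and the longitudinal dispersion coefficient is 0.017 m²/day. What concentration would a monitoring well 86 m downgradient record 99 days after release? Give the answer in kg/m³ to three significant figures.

0.171 kg/m³

For an instantaneous plane source, C(x,t) = M/(n_e·A·√(4πDt)) · exp(−(x−vt)²/(4Dt)), with n_e·A the pore (flow) area.
Plume center vt = 0.89 × 99 = 88.11 m, so the well at 86 m is 2.11 m upgradient of the peak.
√(4πDt) = 4.599 m, giving peak height M/(n_e·A·√(4πDt)) = 3.1/(0.40 × 5.1 × 4.599) = 0.3304 kg/m³.
(x−vt)²/(4Dt) = (-2.11)²/(4 × 0.017 × 99) = 0.6613; exp(−0.6613) = 0.5162.
C = 0.3304 × 0.5162 = 0.171 kg/m³.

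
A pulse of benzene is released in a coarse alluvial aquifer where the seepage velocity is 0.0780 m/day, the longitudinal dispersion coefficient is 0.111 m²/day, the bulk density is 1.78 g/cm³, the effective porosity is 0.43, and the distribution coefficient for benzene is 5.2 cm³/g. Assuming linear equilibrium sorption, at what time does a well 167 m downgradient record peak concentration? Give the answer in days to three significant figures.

Retardation factor R = 1 + ρ_b·K_d/n = 1 + 1.78 × 5.2/0.43 = 22.53.
Sorption retards both mechanisms: v_R = v/R = 0.003462 m/day, D_R = D/R = 0.004927 m²/day.
Peak time from v_R²t² + 2D_R t − x² = 0: t = (√(D_R² + v_R²x²) − D_R)/v_R².
√(D_R² + v_R²x²) = √(0.004927² + 0.003462² × 167²) = 0.5782; v_R² = 1.199e-05.
t = (0.5782 − 0.004927)/1.199e-05 = 47800 days.

47800 days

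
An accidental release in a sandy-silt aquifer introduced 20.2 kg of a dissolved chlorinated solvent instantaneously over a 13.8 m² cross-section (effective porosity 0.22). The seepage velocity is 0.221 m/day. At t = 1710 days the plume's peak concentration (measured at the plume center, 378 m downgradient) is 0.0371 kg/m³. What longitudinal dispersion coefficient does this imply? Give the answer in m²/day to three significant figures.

At the plume center C_max = M/(n_e·A·√(4πDt)), so D = M²/(4πt·(n_e·A·C_max)²).
n_e·A·C_max = 0.22 × 13.8 × 0.0371 = 0.1126 kg/m.
D = 20.2²/(4π × 1710 × 0.1126²) = 1.50 m²/day.

1.50 m²/day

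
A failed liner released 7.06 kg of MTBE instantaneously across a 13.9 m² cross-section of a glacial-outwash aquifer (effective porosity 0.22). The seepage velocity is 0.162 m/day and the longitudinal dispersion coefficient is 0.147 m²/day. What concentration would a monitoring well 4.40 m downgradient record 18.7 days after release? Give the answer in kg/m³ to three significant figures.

0.331 kg/m³

For an instantaneous plane source, C(x,t) = M/(n_e·A·√(4πDt)) · exp(−(x−vt)²/(4Dt)), with n_e·A the pore (flow) area.
Plume center vt = 0.162 × 18.7 = 3.0294 m, so the well at 4.40 m is 1.3706 m downgradient of the peak.
√(4πDt) = 5.877 m, giving peak height M/(n_e·A·√(4πDt)) = 7.06/(0.22 × 13.9 × 5.877) = 0.3928 kg/m³.
(x−vt)²/(4Dt) = (1.3706)²/(4 × 0.147 × 18.7) = 0.1708; exp(−0.1708) = 0.8430.
C = 0.3928 × 0.8430 = 0.331 kg/m³.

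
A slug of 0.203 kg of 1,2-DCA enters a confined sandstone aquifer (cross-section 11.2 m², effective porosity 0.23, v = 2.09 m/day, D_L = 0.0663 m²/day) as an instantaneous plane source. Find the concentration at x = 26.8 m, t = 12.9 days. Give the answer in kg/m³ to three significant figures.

For an instantaneous plane source, C(x,t) = M/(n_e·A·√(4πDt)) · exp(−(x−vt)²/(4Dt)), with n_e·A the pore (flow) area.
Plume center vt = 2.09 × 12.9 = 26.961 m, so the well at 26.8 m is 0.161 m upgradient of the peak.
√(4πDt) = 3.278 m, giving peak height M/(n_e·A·√(4πDt)) = 0.203/(0.23 × 11.2 × 3.278) = 0.02404 kg/m³.
(x−vt)²/(4Dt) = (-0.161)²/(4 × 0.0663 × 12.9) = 0.007577; exp(−0.007577) = 0.9925.
C = 0.02404 × 0.9925 = 0.0239 kg/m³.

0.0239 kg/m³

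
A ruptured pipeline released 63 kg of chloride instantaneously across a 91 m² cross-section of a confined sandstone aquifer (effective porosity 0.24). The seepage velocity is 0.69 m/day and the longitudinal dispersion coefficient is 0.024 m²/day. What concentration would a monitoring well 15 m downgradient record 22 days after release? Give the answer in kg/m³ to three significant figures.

1.10 kg/m³

For an instantaneous plane source, C(x,t) = M/(n_e·A·√(4πDt)) · exp(−(x−vt)²/(4Dt)), with n_e·A the pore (flow) area.
Plume center vt = 0.69 × 22 = 15.18 m, so the well at 15 m is 0.18 m upgradient of the peak.
√(4πDt) = 2.576 m, giving peak height M/(n_e·A·√(4πDt)) = 63/(0.24 × 91 × 2.576) = 1.120 kg/m³.
(x−vt)²/(4Dt) = (-0.18)²/(4 × 0.024 × 22) = 0.01534; exp(−0.01534) = 0.9848.
C = 1.120 × 0.9848 = 1.10 kg/m³.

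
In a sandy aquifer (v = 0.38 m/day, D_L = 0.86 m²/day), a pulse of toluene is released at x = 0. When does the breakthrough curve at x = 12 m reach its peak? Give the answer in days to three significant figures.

26.2 days

For the 1D instantaneous-source solution, setting ∂C/∂t = 0 at fixed x gives v²t² + 2Dt − x² = 0, so t = (√(D² + v²x²) − D)/v².
√(D² + v²x²) = √(0.86² + 0.38² × 12²) = 4.640; v² = 0.1444.
t = (4.640 − 0.86)/0.1444 = 26.2 days (vs. the pure-advection estimate x/v = 31.6 d).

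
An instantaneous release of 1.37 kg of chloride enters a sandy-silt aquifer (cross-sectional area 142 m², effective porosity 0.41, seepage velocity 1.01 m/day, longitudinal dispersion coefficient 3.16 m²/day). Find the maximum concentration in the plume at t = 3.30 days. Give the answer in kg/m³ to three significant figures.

0.00206 kg/m³

The peak of an instantaneous 1D plume sits at x = vt; there the Gaussian factor is 1 and C_max = M/(n_e·A·√(4πDt)), where n_e·A is the pore area the mass is dissolved in.
√(4πDt) = √(4π × 3.16 × 3.30) = 11.45 m, so C_max = 1.37/(0.41 × 142 × 11.45) = 0.00206 kg/m³.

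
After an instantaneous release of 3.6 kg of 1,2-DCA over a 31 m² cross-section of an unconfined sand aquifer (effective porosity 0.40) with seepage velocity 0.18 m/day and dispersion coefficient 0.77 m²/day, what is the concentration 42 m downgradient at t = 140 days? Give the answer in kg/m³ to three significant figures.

0.00410 kg/m³

For an instantaneous plane source, C(x,t) = M/(n_e·A·√(4πDt)) · exp(−(x−vt)²/(4Dt)), with n_e·A the pore (flow) area.
Plume center vt = 0.18 × 140 = 25.2 m, so the well at 42 m is 16.8 m downgradient of the peak.
√(4πDt) = 36.81 m, giving peak height M/(n_e·A·√(4πDt)) = 3.6/(0.40 × 31 × 36.81) = 0.007887 kg/m³.
(x−vt)²/(4Dt) = (16.8)²/(4 × 0.77 × 140) = 0.6545; exp(−0.6545) = 0.5197.
C = 0.007887 × 0.5197 = 0.00410 kg/m³.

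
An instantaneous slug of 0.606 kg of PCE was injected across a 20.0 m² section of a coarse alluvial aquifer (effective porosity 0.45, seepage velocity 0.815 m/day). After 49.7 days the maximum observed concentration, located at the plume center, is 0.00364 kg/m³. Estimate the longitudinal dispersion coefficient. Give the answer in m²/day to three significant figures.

0.548 m²/day

At the plume center C_max = M/(n_e·A·√(4πDt)), so D = M²/(4πt·(n_e·A·C_max)²).
n_e·A·C_max = 0.45 × 20.0 × 0.00364 = 0.03276 kg/m.
D = 0.606²/(4π × 49.7 × 0.03276²) = 0.548 m²/day.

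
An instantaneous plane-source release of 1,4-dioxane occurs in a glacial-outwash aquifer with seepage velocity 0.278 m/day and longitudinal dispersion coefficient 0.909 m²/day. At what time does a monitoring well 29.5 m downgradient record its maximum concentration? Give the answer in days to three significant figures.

95.0 days

For the 1D instantaneous-source solution, setting ∂C/∂t = 0 at fixed x gives v²t² + 2Dt − x² = 0, so t = (√(D² + v²x²) − D)/v².
√(D² + v²x²) = √(0.909² + 0.278² × 29.5²) = 8.251; v² = 0.077284.
t = (8.251 − 0.909)/0.077284 = 95.0 days (vs. the pure-advection estimate x/v = 106 d).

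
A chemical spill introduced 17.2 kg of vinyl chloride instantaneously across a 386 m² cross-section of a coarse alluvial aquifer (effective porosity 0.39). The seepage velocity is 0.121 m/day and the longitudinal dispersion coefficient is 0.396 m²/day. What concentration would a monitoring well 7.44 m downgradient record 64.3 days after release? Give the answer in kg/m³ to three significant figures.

For an instantaneous plane source, C(x,t) = M/(n_e·A·√(4πDt)) · exp(−(x−vt)²/(4Dt)), with n_e·A the pore (flow) area.
Plume center vt = 0.121 × 64.3 = 7.7803 m, so the well at 7.44 m is 0.3403 m upgradient of the peak.
√(4πDt) = 17.89 m, giving peak height M/(n_e·A·√(4πDt)) = 17.2/(0.39 × 386 × 17.89) = 0.006387 kg/m³.
(x−vt)²/(4Dt) = (-0.3403)²/(4 × 0.396 × 64.3) = 0.001137; exp(−0.001137) = 0.9989.
C = 0.006387 × 0.9989 = 0.00638 kg/m³.

0.00638 kg/m³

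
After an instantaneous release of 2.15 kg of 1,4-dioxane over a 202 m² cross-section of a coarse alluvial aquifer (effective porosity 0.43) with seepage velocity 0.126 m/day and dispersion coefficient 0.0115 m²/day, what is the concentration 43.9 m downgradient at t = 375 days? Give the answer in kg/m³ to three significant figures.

For an instantaneous plane source, C(x,t) = M/(n_e·A·√(4πDt)) · exp(−(x−vt)²/(4Dt)), with n_e·A the pore (flow) area.
Plume center vt = 0.126 × 375 = 47.25 m, so the well at 43.9 m is 3.35 m upgradient of the peak.
√(4πDt) = 7.362 m, giving peak height M/(n_e·A·√(4πDt)) = 2.15/(0.43 × 202 × 7.362) = 0.003362 kg/m³.
(x−vt)²/(4Dt) = (-3.35)²/(4 × 0.0115 × 375) = 0.6506; exp(−0.6506) = 0.5217.
C = 0.003362 × 0.5217 = 0.00175 kg/m³.

0.00175 kg/m³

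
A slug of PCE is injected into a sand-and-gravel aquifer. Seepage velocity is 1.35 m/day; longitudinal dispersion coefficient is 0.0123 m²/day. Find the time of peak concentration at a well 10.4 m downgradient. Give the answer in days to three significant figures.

For the 1D instantaneous-source solution, setting ∂C/∂t = 0 at fixed x gives v²t² + 2Dt − x² = 0, so t = (√(D² + v²x²) − D)/v².
√(D² + v²x²) = √(0.0123² + 1.35² × 10.4²) = 14.04; v² = 1.8225.
t = (14.04 − 0.0123)/1.8225 = 7.70 days (vs. the pure-advection estimate x/v = 7.70 d).

7.70 days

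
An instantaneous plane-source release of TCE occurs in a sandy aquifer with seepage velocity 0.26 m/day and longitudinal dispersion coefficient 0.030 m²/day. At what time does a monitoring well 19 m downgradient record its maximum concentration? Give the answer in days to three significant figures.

For the 1D instantaneous-source solution, setting ∂C/∂t = 0 at fixed x gives v²t² + 2Dt − x² = 0, so t = (√(D² + v²x²) − D)/v².
√(D² + v²x²) = √(0.030² + 0.26² × 19²) = 4.940; v² = 0.0676.
t = (4.940 − 0.030)/0.0676 = 72.6 days (vs. the pure-advection estimate x/v = 73.1 d).

72.6 days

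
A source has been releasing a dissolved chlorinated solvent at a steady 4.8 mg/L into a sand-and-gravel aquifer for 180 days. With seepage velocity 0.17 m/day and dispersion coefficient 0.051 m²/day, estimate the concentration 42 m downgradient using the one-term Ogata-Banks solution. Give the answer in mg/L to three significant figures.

0.0187 mg/L

For a continuous step input, C/C₀ ≈ ½·erfc((x−vt)/(2√(Dt))).
vt = 0.17 × 180 = 30.6 m and 2√(Dt) = 2√(0.051 × 180) = 6.060 m.
Argument (x−vt)/(2√(Dt)) = (42 − 30.6)/6.060 = 1.881; ½·erfc(1.881) = 0.003905.
C = 4.8 × 0.003905 = 0.0187 mg/L.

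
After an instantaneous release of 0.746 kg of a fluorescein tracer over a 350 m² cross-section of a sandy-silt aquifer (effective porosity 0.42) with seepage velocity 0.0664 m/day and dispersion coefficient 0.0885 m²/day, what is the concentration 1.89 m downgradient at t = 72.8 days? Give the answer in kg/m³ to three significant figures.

For an instantaneous plane source, C(x,t) = M/(n_e·A·√(4πDt)) · exp(−(x−vt)²/(4Dt)), with n_e·A the pore (flow) area.
Plume center vt = 0.0664 × 72.8 = 4.83392 m, so the well at 1.89 m is 2.94392 m upgradient of the peak.
√(4πDt) = 8.998 m, giving peak height M/(n_e·A·√(4πDt)) = 0.746/(0.42 × 350 × 8.998) = 0.0005640 kg/m³.
(x−vt)²/(4Dt) = (-2.94392)²/(4 × 0.0885 × 72.8) = 0.3363; exp(−0.3363) = 0.7144.
C = 0.0005640 × 0.7144 = 0.000403 kg/m³.

0.000403 kg/m³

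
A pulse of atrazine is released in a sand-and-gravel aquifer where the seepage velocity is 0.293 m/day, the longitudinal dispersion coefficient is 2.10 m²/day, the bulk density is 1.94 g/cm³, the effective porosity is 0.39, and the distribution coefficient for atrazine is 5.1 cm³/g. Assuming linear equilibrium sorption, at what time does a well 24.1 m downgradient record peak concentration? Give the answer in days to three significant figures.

1620 days

Retardation factor R = 1 + ρ_b·K_d/n = 1 + 1.94 × 5.1/0.39 = 26.37.
Sorption retards both mechanisms: v_R = v/R = 0.01111 m/day, D_R = D/R = 0.07964 m²/day.
Peak time from v_R²t² + 2D_R t − x² = 0: t = (√(D_R² + v_R²x²) − D_R)/v_R².
√(D_R² + v_R²x²) = √(0.07964² + 0.01111² × 24.1²) = 0.2793; v_R² = 0.0001234.
t = (0.2793 − 0.07964)/0.0001234 = 1620 days.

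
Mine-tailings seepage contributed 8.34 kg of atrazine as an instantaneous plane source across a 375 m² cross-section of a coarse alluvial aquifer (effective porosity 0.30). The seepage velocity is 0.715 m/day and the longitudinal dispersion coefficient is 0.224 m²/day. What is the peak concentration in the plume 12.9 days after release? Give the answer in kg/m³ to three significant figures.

0.0123 kg/m³

The peak of an instantaneous 1D plume sits at x = vt; there the Gaussian factor is 1 and C_max = M/(n_e·A·√(4πDt)), where n_e·A is the pore area the mass is dissolved in.
√(4πDt) = √(4π × 0.224 × 12.9) = 6.026 m, so C_max = 8.34/(0.30 × 375 × 6.026) = 0.0123 kg/m³.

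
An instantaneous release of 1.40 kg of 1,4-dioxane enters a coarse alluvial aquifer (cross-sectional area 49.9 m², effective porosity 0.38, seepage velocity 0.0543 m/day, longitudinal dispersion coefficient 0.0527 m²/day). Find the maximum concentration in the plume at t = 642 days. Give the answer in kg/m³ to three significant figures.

The peak of an instantaneous 1D plume sits at x = vt; there the Gaussian factor is 1 and C_max = M/(n_e·A·√(4πDt)), where n_e·A is the pore area the mass is dissolved in.
√(4πDt) = √(4π × 0.0527 × 642) = 20.62 m, so C_max = 1.40/(0.38 × 49.9 × 20.62) = 0.00358 kg/m³.

0.00358 kg/m³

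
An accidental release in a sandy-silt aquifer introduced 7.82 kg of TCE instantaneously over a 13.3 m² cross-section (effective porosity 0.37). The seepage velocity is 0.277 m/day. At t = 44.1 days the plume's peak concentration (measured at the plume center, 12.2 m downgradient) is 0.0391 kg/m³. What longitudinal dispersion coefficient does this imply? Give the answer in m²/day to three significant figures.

At the plume center C_max = M/(n_e·A·√(4πDt)), so D = M²/(4πt·(n_e·A·C_max)²).
n_e·A·C_max = 0.37 × 13.3 × 0.0391 = 0.1924 kg/m.
D = 7.82²/(4π × 44.1 × 0.1924²) = 2.98 m²/day.

2.98 m²/day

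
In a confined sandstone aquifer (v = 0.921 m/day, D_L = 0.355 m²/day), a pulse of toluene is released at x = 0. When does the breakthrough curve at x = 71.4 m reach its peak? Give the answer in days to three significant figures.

For the 1D instantaneous-source solution, setting ∂C/∂t = 0 at fixed x gives v²t² + 2Dt − x² = 0, so t = (√(D² + v²x²) − D)/v².
√(D² + v²x²) = √(0.355² + 0.921² × 71.4²) = 65.76; v² = 0.848241.
t = (65.76 − 0.355)/0.848241 = 77.1 days (vs. the pure-advection estimate x/v = 77.5 d).

77.1 days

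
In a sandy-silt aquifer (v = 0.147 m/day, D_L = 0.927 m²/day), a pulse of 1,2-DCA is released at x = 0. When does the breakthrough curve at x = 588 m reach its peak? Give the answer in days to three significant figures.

For the 1D instantaneous-source solution, setting ∂C/∂t = 0 at fixed x gives v²t² + 2Dt − x² = 0, so t = (√(D² + v²x²) − D)/v².
√(D² + v²x²) = √(0.927² + 0.147² × 588²) = 86.44; v² = 0.021609.
t = (86.44 − 0.927)/0.021609 = 3960 days (vs. the pure-advection estimate x/v = 4000 d).

3960 days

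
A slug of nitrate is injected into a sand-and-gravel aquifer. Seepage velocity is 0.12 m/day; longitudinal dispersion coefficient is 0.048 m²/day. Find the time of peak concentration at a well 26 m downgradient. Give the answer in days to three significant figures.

For the 1D instantaneous-source solution, setting ∂C/∂t = 0 at fixed x gives v²t² + 2Dt − x² = 0, so t = (√(D² + v²x²) − D)/v².
√(D² + v²x²) = √(0.048² + 0.12² × 26²) = 3.120; v² = 0.0144.
t = (3.120 − 0.048)/0.0144 = 213 days (vs. the pure-advection estimate x/v = 217 d).

213 days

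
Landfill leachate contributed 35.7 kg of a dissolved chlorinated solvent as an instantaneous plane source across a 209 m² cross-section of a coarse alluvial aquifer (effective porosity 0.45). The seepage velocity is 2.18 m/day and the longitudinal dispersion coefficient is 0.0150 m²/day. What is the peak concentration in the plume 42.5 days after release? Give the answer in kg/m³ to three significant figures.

0.134 kg/m³

The peak of an instantaneous 1D plume sits at x = vt; there the Gaussian factor is 1 and C_max = M/(n_e·A·√(4πDt)), where n_e·A is the pore area the mass is dissolved in.
√(4πDt) = √(4π × 0.0150 × 42.5) = 2.830 m, so C_max = 35.7/(0.45 × 209 × 2.830) = 0.134 kg/m³.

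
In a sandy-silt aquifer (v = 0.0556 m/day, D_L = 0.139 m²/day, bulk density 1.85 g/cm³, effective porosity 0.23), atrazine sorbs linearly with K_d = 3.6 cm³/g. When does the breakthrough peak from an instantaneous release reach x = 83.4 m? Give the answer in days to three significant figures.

Retardation factor R = 1 + ρ_b·K_d/n = 1 + 1.85 × 3.6/0.23 = 29.96.
Sorption retards both mechanisms: v_R = v/R = 0.001856 m/day, D_R = D/R = 0.004640 m²/day.
Peak time from v_R²t² + 2D_R t − x² = 0: t = (√(D_R² + v_R²x²) − D_R)/v_R².
√(D_R² + v_R²x²) = √(0.004640² + 0.001856² × 83.4²) = 0.1549; v_R² = 3.445e-06.
t = (0.1549 − 0.004640)/3.445e-06 = 43600 days.

43600 days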